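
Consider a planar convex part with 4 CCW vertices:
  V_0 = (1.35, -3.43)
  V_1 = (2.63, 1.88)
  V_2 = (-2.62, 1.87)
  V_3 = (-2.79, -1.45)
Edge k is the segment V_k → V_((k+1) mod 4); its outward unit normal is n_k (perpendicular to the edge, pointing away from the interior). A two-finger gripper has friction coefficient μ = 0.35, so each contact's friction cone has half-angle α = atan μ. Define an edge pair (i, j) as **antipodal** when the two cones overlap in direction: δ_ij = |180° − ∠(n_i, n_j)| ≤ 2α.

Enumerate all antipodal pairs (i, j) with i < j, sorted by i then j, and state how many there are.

count = 2; pairs: (0,2), (1,3)

α = atan 0.35 = 19.29°;  2α = 38.58°
n_0 = (+0.9722, -0.2343)
n_1 = (-0.0019, +1.0000)
n_2 = (-0.9987, +0.0511)
n_3 = (-0.4315, -0.9021)
  (0,1): δ = 76.34°  ·
  (0,2): δ = 10.62°  ✓
  (0,3): δ = 77.99°  ·
  (1,2): δ = 93.04°  ·
  (1,3): δ = 25.67°  ✓
  (2,3): δ = 112.63°  ·
antipodal pairs: 2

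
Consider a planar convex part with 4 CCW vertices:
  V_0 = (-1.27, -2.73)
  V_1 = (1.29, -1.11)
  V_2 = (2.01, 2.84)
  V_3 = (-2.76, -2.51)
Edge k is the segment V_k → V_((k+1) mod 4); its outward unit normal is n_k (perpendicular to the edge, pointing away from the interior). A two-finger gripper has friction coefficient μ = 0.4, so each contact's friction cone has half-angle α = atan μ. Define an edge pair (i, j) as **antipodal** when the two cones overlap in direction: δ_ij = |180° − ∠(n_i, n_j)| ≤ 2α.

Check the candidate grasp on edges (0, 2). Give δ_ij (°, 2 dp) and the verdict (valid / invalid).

δ = 15.95°, valid

α = atan 0.4 = 21.80°;  2α = 43.60°
edge 0: e_0 = (+2.56, +1.62);  n_0 = (+0.5347, -0.8450)
edge 2: e_2 = (-4.77, -5.35);  n_2 = (-0.7464, +0.6655)
∠(n_0, n_2) = 164.05°
δ = |180° − 164.05°| = 15.95°
15.95° ≤ 2α = 43.60°  →  valid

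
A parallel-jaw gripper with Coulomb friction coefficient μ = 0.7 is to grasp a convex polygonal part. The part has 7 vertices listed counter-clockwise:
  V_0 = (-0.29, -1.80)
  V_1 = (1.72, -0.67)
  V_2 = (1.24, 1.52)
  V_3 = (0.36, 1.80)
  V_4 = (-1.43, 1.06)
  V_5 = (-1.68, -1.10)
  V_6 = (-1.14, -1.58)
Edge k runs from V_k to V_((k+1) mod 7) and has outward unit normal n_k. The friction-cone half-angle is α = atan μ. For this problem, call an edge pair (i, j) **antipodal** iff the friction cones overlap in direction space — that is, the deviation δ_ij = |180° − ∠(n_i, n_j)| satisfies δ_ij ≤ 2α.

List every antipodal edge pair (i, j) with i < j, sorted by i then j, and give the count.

count = 10; pairs: (0,2), (0,3), (0,4), (1,4), (1,5), (1,6), (2,5), (2,6), (3,5), (3,6)

α = atan 0.7 = 34.99°;  2α = 69.98°
n_0 = (+0.4901, -0.8717)
n_1 = (+0.9768, +0.2141)
n_2 = (+0.3032, +0.9529)
n_3 = (-0.3820, +0.9241)
n_4 = (-0.9934, +0.1150)
n_5 = (-0.6644, -0.7474)
n_6 = (-0.2506, -0.9681)
  (0,1): δ = 106.98°  ·
  (0,2): δ = 46.99°  ✓
  (0,3): δ = 6.88°  ✓
  (0,4): δ = 54.05°  ✓
  (0,5): δ = 109.02°  ·
  (0,6): δ = 136.14°  ·
  (1,2): δ = 120.01°  ·
  (1,3): δ = 79.90°  ·
  (1,4): δ = 18.96°  ✓
  (1,5): δ = 36.00°  ✓
  (1,6): δ = 63.13°  ✓
  (2,3): δ = 139.89°  ·
  (2,4): δ = 78.95°  ·
  (2,5): δ = 23.98°  ✓
  (2,6): δ = 3.14°  ✓
  (3,4): δ = 119.06°  ·
  (3,5): δ = 64.09°  ✓
  (3,6): δ = 36.97°  ✓
  (4,5): δ = 125.03°  ·
  (4,6): δ = 97.91°  ·
  (5,6): δ = 152.88°  ·
antipodal pairs: 10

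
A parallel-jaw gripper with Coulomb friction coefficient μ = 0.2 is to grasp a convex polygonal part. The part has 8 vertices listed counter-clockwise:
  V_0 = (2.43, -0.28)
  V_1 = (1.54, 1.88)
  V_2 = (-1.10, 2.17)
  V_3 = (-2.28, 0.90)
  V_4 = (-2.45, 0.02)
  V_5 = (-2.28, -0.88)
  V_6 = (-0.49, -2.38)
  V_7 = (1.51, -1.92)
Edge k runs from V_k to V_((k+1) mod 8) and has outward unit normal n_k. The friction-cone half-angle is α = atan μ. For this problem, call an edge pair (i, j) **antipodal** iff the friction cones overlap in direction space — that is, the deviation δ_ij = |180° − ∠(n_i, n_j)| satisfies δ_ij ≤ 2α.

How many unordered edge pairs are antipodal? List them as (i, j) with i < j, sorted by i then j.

α = atan 0.2 = 11.31°;  2α = 22.62°
n_0 = (+0.9246, +0.3810)
n_1 = (+0.1092, +0.9940)
n_2 = (-0.7326, +0.6807)
n_3 = (-0.9818, +0.1897)
n_4 = (-0.9826, -0.1856)
n_5 = (-0.6423, -0.7665)
n_6 = (+0.2241, -0.9746)
n_7 = (+0.8721, -0.4893)
  (0,1): δ = 118.66°  ·
  (0,2): δ = 65.29°  ·
  (0,3): δ = 33.33°  ·
  (0,4): δ = 11.70°  ✓
  (0,5): δ = 27.64°  ·
  (0,6): δ = 80.56°  ·
  (0,7): δ = 128.32°  ·
  (1,2): δ = 126.63°  ·
  (1,3): δ = 94.67°  ·
  (1,4): δ = 73.03°  ·
  (1,5): δ = 33.69°  ·
  (1,6): δ = 19.22°  ✓
  (1,7): δ = 66.98°  ·
  (2,3): δ = 148.04°  ·
  (2,4): δ = 126.41°  ·
  (2,5): δ = 87.07°  ·
  (2,6): δ = 34.15°  ·
  (2,7): δ = 13.60°  ✓
  (3,4): δ = 158.37°  ·
  (3,5): δ = 119.03°  ·
  (3,6): δ = 66.11°  ·
  (3,7): δ = 18.36°  ✓
  (4,5): δ = 140.66°  ·
  (4,6): δ = 87.74°  ·
  (4,7): δ = 39.99°  ·
  (5,6): δ = 127.08°  ·
  (5,7): δ = 79.33°  ·
  (6,7): δ = 132.24°  ·
antipodal pairs: 4

count = 4; pairs: (0,4), (1,6), (2,7), (3,7)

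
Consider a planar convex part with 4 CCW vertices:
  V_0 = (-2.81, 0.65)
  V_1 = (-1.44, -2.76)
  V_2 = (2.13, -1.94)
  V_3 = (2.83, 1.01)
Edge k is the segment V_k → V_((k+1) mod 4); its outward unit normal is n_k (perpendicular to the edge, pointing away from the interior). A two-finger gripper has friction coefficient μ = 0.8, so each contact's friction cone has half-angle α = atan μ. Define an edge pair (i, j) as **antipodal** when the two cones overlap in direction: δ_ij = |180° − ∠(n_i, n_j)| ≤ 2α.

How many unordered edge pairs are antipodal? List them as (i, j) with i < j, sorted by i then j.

α = atan 0.8 = 38.66°;  2α = 77.32°
n_0 = (-0.9279, -0.3728)
n_1 = (+0.2239, -0.9746)
n_2 = (+0.9730, -0.2309)
n_3 = (-0.0637, +0.9980)
  (0,1): δ = 98.95°  ·
  (0,2): δ = 35.24°  ✓
  (0,3): δ = 71.76°  ✓
  (1,2): δ = 116.28°  ·
  (1,3): δ = 9.28°  ✓
  (2,3): δ = 73.00°  ✓
antipodal pairs: 4

count = 4; pairs: (0,2), (0,3), (1,3), (2,3)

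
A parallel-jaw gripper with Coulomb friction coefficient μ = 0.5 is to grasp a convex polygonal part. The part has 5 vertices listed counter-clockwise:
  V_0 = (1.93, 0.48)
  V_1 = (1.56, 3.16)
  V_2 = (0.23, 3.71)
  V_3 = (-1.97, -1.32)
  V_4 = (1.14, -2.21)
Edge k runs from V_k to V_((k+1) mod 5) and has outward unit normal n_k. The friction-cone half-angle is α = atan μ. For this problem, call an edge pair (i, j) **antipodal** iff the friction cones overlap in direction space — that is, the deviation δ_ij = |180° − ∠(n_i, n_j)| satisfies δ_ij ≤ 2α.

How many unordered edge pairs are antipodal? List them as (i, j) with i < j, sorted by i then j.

count = 3; pairs: (0,2), (1,3), (2,4)

α = atan 0.5 = 26.57°;  2α = 53.13°
n_0 = (+0.9906, +0.1368)
n_1 = (+0.3821, +0.9241)
n_2 = (-0.9162, +0.4007)
n_3 = (-0.2751, -0.9614)
n_4 = (+0.9595, -0.2818)
  (0,1): δ = 120.33°  ·
  (0,2): δ = 31.48°  ✓
  (0,3): δ = 66.17°  ·
  (0,4): δ = 155.77°  ·
  (1,2): δ = 91.16°  ·
  (1,3): δ = 6.50°  ✓
  (1,4): δ = 96.10°  ·
  (2,3): δ = 82.35°  ·
  (2,4): δ = 7.26°  ✓
  (3,4): δ = 90.40°  ·
antipodal pairs: 3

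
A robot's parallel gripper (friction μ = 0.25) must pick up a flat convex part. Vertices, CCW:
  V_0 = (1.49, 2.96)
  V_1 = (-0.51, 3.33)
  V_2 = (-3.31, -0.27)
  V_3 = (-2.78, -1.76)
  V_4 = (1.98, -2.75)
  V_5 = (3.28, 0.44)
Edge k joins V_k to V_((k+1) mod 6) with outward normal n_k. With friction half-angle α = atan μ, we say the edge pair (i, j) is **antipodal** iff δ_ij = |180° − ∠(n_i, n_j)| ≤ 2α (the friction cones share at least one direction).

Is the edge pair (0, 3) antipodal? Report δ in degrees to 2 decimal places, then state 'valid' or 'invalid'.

δ = 1.27°, valid

α = atan 0.25 = 14.04°;  2α = 28.07°
edge 0: e_0 = (-2.00, +0.37);  n_0 = (+0.1819, +0.9833)
edge 3: e_3 = (+4.76, -0.99);  n_3 = (-0.2036, -0.9790)
∠(n_0, n_3) = 178.73°
δ = |180° − 178.73°| = 1.27°
1.27° ≤ 2α = 28.07°  →  valid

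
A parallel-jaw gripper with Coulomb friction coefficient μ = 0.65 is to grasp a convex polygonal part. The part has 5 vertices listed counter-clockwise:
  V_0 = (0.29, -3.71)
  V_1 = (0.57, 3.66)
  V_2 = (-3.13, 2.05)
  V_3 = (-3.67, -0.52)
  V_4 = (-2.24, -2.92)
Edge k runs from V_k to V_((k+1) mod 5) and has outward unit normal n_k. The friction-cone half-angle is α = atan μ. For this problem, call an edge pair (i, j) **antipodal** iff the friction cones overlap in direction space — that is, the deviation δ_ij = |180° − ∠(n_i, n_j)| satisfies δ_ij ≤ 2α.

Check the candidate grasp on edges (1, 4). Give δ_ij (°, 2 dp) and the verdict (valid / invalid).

δ = 40.86°, valid

α = atan 0.65 = 33.02°;  2α = 66.05°
edge 1: e_1 = (-3.70, -1.61);  n_1 = (-0.3990, +0.9170)
edge 4: e_4 = (+2.53, -0.79);  n_4 = (-0.2981, -0.9545)
∠(n_1, n_4) = 139.14°
δ = |180° − 139.14°| = 40.86°
40.86° ≤ 2α = 66.05°  →  valid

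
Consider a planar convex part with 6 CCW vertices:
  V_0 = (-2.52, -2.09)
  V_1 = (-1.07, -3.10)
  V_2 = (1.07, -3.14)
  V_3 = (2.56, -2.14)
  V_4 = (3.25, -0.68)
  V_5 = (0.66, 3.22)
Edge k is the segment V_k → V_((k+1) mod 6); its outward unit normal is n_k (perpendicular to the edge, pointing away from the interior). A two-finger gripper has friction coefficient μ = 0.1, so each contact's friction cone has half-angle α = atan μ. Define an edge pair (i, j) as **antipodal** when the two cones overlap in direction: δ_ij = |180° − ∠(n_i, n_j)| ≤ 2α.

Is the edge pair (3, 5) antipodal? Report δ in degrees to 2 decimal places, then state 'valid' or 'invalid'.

δ = 5.62°, valid

α = atan 0.1 = 5.71°;  2α = 11.42°
edge 3: e_3 = (+0.69, +1.46);  n_3 = (+0.9041, -0.4273)
edge 5: e_5 = (-3.18, -5.31);  n_5 = (-0.8579, +0.5138)
∠(n_3, n_5) = 174.38°
δ = |180° − 174.38°| = 5.62°
5.62° ≤ 2α = 11.42°  →  valid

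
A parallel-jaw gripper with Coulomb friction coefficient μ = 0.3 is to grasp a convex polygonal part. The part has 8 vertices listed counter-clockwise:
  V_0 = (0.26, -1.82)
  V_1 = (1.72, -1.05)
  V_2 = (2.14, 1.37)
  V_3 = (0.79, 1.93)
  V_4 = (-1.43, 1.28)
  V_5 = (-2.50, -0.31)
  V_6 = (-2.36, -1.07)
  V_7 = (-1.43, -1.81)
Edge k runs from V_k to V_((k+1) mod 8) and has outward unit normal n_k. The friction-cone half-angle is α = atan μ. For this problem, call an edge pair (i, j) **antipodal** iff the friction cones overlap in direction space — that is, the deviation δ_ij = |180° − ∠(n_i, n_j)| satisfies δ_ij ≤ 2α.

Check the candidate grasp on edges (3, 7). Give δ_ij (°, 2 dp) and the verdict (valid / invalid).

α = atan 0.3 = 16.70°;  2α = 33.40°
edge 3: e_3 = (-2.22, -0.65);  n_3 = (-0.2810, +0.9597)
edge 7: e_7 = (+1.69, -0.01);  n_7 = (-0.0059, -1.0000)
∠(n_3, n_7) = 163.34°
δ = |180° − 163.34°| = 16.66°
16.66° ≤ 2α = 33.40°  →  valid

δ = 16.66°, valid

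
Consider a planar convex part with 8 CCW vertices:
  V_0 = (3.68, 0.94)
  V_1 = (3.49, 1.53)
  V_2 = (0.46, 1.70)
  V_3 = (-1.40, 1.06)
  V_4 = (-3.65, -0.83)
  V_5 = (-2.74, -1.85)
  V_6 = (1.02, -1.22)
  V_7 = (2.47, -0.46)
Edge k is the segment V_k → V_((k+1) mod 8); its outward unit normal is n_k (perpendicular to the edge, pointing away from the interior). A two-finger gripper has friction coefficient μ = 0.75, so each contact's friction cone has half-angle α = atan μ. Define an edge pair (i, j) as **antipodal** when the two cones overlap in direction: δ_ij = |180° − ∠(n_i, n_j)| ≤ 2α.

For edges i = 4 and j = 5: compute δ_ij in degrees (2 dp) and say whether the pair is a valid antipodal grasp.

α = atan 0.75 = 36.87°;  2α = 73.74°
edge 4: e_4 = (+0.91, -1.02);  n_4 = (-0.7462, -0.6657)
edge 5: e_5 = (+3.76, +0.63);  n_5 = (+0.1652, -0.9863)
∠(n_4, n_5) = 57.77°
δ = |180° − 57.77°| = 122.23°
122.23° > 2α = 73.74°  →  invalid

δ = 122.23°, invalid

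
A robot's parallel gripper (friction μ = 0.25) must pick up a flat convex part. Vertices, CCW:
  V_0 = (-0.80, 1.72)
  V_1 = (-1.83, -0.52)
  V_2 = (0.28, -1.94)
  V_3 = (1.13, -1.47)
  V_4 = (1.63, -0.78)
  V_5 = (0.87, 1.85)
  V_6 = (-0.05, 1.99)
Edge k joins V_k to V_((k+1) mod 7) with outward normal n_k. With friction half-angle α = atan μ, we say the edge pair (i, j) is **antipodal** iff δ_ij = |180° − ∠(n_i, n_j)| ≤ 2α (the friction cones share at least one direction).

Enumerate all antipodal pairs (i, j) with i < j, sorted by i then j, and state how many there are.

α = atan 0.25 = 14.04°;  2α = 28.07°
n_0 = (-0.9086, +0.4178)
n_1 = (-0.5583, -0.8296)
n_2 = (+0.4839, -0.8751)
n_3 = (+0.8097, -0.5868)
n_4 = (+0.9607, +0.2776)
n_5 = (+0.1504, +0.9886)
n_6 = (-0.3387, +0.9409)
  (0,1): δ = 99.25°  ·
  (0,2): δ = 36.37°  ·
  (0,3): δ = 11.23°  ✓
  (0,4): δ = 40.81°  ·
  (0,5): δ = 106.04°  ·
  (0,6): δ = 134.49°  ·
  (1,2): δ = 117.12°  ·
  (1,3): δ = 91.99°  ·
  (1,4): δ = 39.94°  ·
  (1,5): δ = 25.29°  ✓
  (1,6): δ = 53.74°  ·
  (2,3): δ = 154.87°  ·
  (2,4): δ = 102.82°  ·
  (2,5): δ = 37.59°  ·
  (2,6): δ = 9.14°  ✓
  (3,4): δ = 127.95°  ·
  (3,5): δ = 62.72°  ·
  (3,6): δ = 34.27°  ·
  (4,5): δ = 114.77°  ·
  (4,6): δ = 86.32°  ·
  (5,6): δ = 151.55°  ·
antipodal pairs: 3

count = 3; pairs: (0,3), (1,5), (2,6)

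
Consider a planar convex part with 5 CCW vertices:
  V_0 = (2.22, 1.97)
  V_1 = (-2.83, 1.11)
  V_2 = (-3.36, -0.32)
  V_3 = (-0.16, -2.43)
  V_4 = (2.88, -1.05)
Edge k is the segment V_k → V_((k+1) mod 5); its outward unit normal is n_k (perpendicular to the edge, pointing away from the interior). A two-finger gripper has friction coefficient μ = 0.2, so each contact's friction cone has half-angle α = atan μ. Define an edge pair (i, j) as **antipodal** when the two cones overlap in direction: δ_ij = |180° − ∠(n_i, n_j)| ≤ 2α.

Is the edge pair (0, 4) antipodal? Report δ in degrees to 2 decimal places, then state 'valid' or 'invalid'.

δ = 92.66°, invalid

α = atan 0.2 = 11.31°;  2α = 22.62°
edge 0: e_0 = (-5.05, -0.86);  n_0 = (-0.1679, +0.9858)
edge 4: e_4 = (-0.66, +3.02);  n_4 = (+0.9769, +0.2135)
∠(n_0, n_4) = 87.34°
δ = |180° − 87.34°| = 92.66°
92.66° > 2α = 22.62°  →  invalid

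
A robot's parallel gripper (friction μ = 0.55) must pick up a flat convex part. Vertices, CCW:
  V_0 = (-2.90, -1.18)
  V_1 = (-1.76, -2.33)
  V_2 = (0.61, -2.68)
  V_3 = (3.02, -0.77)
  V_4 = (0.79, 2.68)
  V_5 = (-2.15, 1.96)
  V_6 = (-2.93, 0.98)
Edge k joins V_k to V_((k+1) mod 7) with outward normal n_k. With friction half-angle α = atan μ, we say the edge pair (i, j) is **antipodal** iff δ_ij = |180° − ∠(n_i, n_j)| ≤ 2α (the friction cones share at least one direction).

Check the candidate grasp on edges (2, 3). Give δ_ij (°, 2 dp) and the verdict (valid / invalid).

δ = 95.52°, invalid

α = atan 0.55 = 28.81°;  2α = 57.62°
edge 2: e_2 = (+2.41, +1.91);  n_2 = (+0.6211, -0.7837)
edge 3: e_3 = (-2.23, +3.45);  n_3 = (+0.8398, +0.5428)
∠(n_2, n_3) = 84.48°
δ = |180° − 84.48°| = 95.52°
95.52° > 2α = 57.62°  →  invalid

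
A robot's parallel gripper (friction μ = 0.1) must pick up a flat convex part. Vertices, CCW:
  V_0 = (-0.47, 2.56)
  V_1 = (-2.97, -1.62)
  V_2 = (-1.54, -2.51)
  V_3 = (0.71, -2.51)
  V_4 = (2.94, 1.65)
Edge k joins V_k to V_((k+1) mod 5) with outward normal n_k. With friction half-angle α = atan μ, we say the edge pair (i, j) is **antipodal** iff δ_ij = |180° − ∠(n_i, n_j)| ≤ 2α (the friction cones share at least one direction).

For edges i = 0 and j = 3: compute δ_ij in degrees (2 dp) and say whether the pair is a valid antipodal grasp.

δ = 2.69°, valid

α = atan 0.1 = 5.71°;  2α = 11.42°
edge 0: e_0 = (-2.50, -4.18);  n_0 = (-0.8582, +0.5133)
edge 3: e_3 = (+2.23, +4.16);  n_3 = (+0.8814, -0.4725)
∠(n_0, n_3) = 177.31°
δ = |180° − 177.31°| = 2.69°
2.69° ≤ 2α = 11.42°  →  valid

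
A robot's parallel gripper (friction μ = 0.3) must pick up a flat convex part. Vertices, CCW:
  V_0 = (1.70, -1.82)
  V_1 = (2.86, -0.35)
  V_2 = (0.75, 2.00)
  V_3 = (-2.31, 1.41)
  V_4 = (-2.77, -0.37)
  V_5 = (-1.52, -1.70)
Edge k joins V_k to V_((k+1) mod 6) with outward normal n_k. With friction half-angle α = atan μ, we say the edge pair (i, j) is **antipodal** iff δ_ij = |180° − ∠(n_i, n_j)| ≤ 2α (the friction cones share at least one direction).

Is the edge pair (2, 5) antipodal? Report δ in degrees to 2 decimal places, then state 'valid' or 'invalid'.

α = atan 0.3 = 16.70°;  2α = 33.40°
edge 2: e_2 = (-3.06, -0.59);  n_2 = (-0.1893, +0.9819)
edge 5: e_5 = (+3.22, -0.12);  n_5 = (-0.0372, -0.9993)
∠(n_2, n_5) = 166.95°
δ = |180° − 166.95°| = 13.05°
13.05° ≤ 2α = 33.40°  →  valid

δ = 13.05°, valid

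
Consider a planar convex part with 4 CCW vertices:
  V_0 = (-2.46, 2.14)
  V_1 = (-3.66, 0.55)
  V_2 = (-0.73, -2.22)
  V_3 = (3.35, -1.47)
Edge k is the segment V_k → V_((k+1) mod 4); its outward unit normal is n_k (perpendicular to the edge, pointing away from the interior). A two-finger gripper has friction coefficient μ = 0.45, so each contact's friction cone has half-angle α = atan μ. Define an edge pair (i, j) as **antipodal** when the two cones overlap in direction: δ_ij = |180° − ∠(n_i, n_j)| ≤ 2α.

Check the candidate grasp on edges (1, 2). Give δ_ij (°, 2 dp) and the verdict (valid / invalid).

δ = 126.19°, invalid

α = atan 0.45 = 24.23°;  2α = 48.46°
edge 1: e_1 = (+2.93, -2.77);  n_1 = (-0.6870, -0.7267)
edge 2: e_2 = (+4.08, +0.75);  n_2 = (+0.1808, -0.9835)
∠(n_1, n_2) = 53.81°
δ = |180° − 53.81°| = 126.19°
126.19° > 2α = 48.46°  →  invalid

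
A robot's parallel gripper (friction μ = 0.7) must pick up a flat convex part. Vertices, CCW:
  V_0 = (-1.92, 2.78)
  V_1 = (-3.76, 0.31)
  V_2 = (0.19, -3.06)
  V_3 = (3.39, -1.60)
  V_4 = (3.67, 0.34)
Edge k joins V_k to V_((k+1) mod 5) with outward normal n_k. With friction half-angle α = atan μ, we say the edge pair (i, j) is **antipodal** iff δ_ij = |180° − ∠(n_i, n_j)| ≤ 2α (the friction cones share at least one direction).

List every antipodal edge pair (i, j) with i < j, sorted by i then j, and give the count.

count = 5; pairs: (0,2), (0,3), (1,3), (1,4), (2,4)

α = atan 0.7 = 34.99°;  2α = 69.98°
n_0 = (-0.8019, +0.5974)
n_1 = (-0.6490, -0.7608)
n_2 = (+0.4151, -0.9098)
n_3 = (+0.9897, -0.1428)
n_4 = (+0.4000, +0.9165)
  (0,1): δ = 93.79°  ·
  (0,2): δ = 28.79°  ✓
  (0,3): δ = 28.47°  ✓
  (0,4): δ = 103.10°  ·
  (1,2): δ = 115.01°  ·
  (1,3): δ = 57.74°  ✓
  (1,4): δ = 16.89°  ✓
  (2,3): δ = 122.74°  ·
  (2,4): δ = 48.11°  ✓
  (3,4): δ = 105.37°  ·
antipodal pairs: 5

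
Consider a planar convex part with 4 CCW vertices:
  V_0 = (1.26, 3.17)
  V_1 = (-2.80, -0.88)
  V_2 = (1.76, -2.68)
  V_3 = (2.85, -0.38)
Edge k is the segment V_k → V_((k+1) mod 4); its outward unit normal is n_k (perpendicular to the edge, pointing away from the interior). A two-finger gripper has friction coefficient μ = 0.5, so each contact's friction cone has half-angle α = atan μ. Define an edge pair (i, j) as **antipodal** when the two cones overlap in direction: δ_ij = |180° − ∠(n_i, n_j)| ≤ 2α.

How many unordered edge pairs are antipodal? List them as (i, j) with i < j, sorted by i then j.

count = 2; pairs: (0,2), (1,3)

α = atan 0.5 = 26.57°;  2α = 53.13°
n_0 = (-0.7062, +0.7080)
n_1 = (-0.3672, -0.9302)
n_2 = (+0.9037, -0.4283)
n_3 = (+0.9126, +0.4088)
  (0,1): δ = 66.47°  ·
  (0,2): δ = 19.71°  ✓
  (0,3): δ = 69.20°  ·
  (1,2): δ = 93.82°  ·
  (1,3): δ = 44.33°  ✓
  (2,3): δ = 130.52°  ·
antipodal pairs: 2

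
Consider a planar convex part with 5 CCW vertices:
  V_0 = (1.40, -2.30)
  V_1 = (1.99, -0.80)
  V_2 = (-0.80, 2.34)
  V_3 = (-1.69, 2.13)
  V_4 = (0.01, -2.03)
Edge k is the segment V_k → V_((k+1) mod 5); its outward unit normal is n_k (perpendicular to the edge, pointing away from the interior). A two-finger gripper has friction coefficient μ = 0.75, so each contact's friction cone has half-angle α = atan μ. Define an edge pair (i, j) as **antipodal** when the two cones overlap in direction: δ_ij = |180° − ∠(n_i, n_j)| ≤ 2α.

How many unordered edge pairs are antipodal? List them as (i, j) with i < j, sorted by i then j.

count = 5; pairs: (0,2), (0,3), (1,3), (1,4), (2,4)

α = atan 0.75 = 36.87°;  2α = 73.74°
n_0 = (+0.9306, -0.3660)
n_1 = (+0.7475, +0.6642)
n_2 = (-0.2296, +0.9733)
n_3 = (-0.9257, -0.3783)
n_4 = (-0.1907, -0.9817)
  (0,1): δ = 116.91°  ·
  (0,2): δ = 55.25°  ✓
  (0,3): δ = 43.70°  ✓
  (0,4): δ = 100.48°  ·
  (1,2): δ = 118.35°  ·
  (1,3): δ = 19.39°  ✓
  (1,4): δ = 37.39°  ✓
  (2,3): δ = 81.05°  ·
  (2,4): δ = 24.27°  ✓
  (3,4): δ = 123.22°  ·
antipodal pairs: 5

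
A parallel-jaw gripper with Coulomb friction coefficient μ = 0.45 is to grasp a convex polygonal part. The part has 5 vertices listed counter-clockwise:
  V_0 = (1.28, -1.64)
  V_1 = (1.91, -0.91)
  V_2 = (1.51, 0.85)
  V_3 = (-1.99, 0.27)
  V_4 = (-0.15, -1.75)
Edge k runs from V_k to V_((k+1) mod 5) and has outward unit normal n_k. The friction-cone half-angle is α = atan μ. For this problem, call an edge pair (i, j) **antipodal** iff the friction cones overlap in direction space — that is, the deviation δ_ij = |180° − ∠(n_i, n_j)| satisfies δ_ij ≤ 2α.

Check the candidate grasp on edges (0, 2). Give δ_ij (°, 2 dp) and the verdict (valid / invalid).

α = atan 0.45 = 24.23°;  2α = 48.46°
edge 0: e_0 = (+0.63, +0.73);  n_0 = (+0.7571, -0.6533)
edge 2: e_2 = (-3.50, -0.58);  n_2 = (-0.1635, +0.9865)
∠(n_0, n_2) = 140.20°
δ = |180° − 140.20°| = 39.80°
39.80° ≤ 2α = 48.46°  →  valid

δ = 39.80°, valid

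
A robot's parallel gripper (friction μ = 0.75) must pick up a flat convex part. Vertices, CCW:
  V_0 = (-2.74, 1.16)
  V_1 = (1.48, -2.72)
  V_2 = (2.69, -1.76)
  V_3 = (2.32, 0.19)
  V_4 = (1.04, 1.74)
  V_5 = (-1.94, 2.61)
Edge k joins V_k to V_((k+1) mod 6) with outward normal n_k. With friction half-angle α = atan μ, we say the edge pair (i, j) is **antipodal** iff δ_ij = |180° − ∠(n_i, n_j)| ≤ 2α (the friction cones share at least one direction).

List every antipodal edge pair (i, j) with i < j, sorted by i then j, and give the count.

count = 7; pairs: (0,2), (0,3), (0,4), (1,4), (1,5), (2,5), (3,5)

α = atan 0.75 = 36.87°;  2α = 73.74°
n_0 = (-0.6768, -0.7361)
n_1 = (+0.6215, -0.7834)
n_2 = (+0.9825, +0.1864)
n_3 = (+0.7711, +0.6368)
n_4 = (+0.2802, +0.9599)
n_5 = (-0.8756, +0.4831)
  (0,1): δ = 98.98°  ·
  (0,2): δ = 36.66°  ✓
  (0,3): δ = 7.85°  ✓
  (0,4): δ = 26.32°  ✓
  (0,5): δ = 103.71°  ·
  (1,2): δ = 117.68°  ·
  (1,3): δ = 88.88°  ·
  (1,4): δ = 54.70°  ✓
  (1,5): δ = 22.69°  ✓
  (2,3): δ = 151.19°  ·
  (2,4): δ = 117.02°  ·
  (2,5): δ = 39.63°  ✓
  (3,4): δ = 145.83°  ·
  (3,5): δ = 68.44°  ✓
  (4,5): δ = 102.61°  ·
antipodal pairs: 7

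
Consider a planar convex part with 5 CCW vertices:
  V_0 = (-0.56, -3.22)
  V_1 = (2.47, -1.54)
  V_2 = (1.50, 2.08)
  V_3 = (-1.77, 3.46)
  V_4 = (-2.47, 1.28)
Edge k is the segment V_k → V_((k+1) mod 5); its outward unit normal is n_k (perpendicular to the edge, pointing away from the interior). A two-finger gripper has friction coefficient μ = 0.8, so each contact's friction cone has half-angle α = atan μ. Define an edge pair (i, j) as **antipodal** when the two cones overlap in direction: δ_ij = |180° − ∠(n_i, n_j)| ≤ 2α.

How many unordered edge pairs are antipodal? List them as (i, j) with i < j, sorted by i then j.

α = atan 0.8 = 38.66°;  2α = 77.32°
n_0 = (+0.4849, -0.8746)
n_1 = (+0.9659, +0.2588)
n_2 = (+0.3888, +0.9213)
n_3 = (-0.9521, +0.3057)
n_4 = (-0.9205, -0.3907)
  (0,1): δ = 104.01°  ·
  (0,2): δ = 51.89°  ✓
  (0,3): δ = 43.19°  ✓
  (0,4): δ = 83.99°  ·
  (1,2): δ = 127.88°  ·
  (1,3): δ = 32.80°  ✓
  (1,4): δ = 8.00°  ✓
  (2,3): δ = 84.92°  ·
  (2,4): δ = 44.12°  ✓
  (3,4): δ = 139.20°  ·
antipodal pairs: 5

count = 5; pairs: (0,2), (0,3), (1,3), (1,4), (2,4)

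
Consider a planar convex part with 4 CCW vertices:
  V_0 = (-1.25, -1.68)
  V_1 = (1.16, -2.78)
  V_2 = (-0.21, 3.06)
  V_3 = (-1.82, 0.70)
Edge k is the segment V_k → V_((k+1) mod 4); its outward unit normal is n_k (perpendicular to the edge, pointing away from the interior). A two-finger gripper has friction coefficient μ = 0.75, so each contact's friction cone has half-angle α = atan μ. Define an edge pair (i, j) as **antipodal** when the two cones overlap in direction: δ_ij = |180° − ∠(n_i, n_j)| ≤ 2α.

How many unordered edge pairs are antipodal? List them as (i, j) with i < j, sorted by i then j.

α = atan 0.75 = 36.87°;  2α = 73.74°
n_0 = (-0.4152, -0.9097)
n_1 = (+0.9736, +0.2284)
n_2 = (-0.8261, +0.5636)
n_3 = (-0.9725, -0.2329)
  (0,1): δ = 52.26°  ✓
  (0,2): δ = 80.23°  ·
  (0,3): δ = 128.00°  ·
  (1,2): δ = 47.50°  ✓
  (1,3): δ = 0.27°  ✓
  (2,3): δ = 132.23°  ·
antipodal pairs: 3

count = 3; pairs: (0,1), (1,2), (1,3)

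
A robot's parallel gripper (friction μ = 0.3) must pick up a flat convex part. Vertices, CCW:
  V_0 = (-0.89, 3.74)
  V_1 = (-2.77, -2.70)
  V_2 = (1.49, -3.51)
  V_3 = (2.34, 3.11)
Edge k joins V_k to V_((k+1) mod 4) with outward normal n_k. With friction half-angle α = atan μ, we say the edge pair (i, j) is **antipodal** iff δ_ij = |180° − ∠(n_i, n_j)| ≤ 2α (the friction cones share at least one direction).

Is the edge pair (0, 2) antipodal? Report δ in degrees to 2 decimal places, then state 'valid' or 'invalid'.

δ = 8.96°, valid

α = atan 0.3 = 16.70°;  2α = 33.40°
edge 0: e_0 = (-1.88, -6.44);  n_0 = (-0.9599, +0.2802)
edge 2: e_2 = (+0.85, +6.62);  n_2 = (+0.9919, -0.1274)
∠(n_0, n_2) = 171.04°
δ = |180° − 171.04°| = 8.96°
8.96° ≤ 2α = 33.40°  →  valid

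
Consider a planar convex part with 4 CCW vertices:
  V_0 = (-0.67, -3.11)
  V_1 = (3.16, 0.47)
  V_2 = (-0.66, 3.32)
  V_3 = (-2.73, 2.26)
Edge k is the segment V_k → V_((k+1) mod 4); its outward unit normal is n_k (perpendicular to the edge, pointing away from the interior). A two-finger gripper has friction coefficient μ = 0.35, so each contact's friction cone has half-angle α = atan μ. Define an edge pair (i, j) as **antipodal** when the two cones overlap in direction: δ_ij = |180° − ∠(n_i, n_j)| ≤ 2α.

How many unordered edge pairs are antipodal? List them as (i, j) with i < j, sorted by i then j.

α = atan 0.35 = 19.29°;  2α = 38.58°
n_0 = (+0.6829, -0.7305)
n_1 = (+0.5980, +0.8015)
n_2 = (-0.4558, +0.8901)
n_3 = (-0.9337, -0.3582)
  (0,1): δ = 79.79°  ·
  (0,2): δ = 15.95°  ✓
  (0,3): δ = 67.92°  ·
  (1,2): δ = 116.16°  ·
  (1,3): δ = 32.29°  ✓
  (2,3): δ = 96.13°  ·
antipodal pairs: 2

count = 2; pairs: (0,2), (1,3)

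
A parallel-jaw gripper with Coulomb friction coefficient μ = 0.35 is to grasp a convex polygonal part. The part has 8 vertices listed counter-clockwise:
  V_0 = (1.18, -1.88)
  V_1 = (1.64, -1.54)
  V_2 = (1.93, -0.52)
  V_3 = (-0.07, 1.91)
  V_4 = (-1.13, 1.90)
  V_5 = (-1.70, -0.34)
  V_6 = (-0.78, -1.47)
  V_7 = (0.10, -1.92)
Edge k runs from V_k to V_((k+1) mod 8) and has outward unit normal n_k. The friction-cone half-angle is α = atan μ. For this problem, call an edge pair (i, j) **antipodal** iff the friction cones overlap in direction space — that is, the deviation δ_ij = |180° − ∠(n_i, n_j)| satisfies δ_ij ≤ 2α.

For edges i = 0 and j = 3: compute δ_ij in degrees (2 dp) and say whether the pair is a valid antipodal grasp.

α = atan 0.35 = 19.29°;  2α = 38.58°
edge 0: e_0 = (+0.46, +0.34);  n_0 = (+0.5944, -0.8042)
edge 3: e_3 = (-1.06, -0.01);  n_3 = (-0.0094, +1.0000)
∠(n_0, n_3) = 144.07°
δ = |180° − 144.07°| = 35.93°
35.93° ≤ 2α = 38.58°  →  valid

δ = 35.93°, valid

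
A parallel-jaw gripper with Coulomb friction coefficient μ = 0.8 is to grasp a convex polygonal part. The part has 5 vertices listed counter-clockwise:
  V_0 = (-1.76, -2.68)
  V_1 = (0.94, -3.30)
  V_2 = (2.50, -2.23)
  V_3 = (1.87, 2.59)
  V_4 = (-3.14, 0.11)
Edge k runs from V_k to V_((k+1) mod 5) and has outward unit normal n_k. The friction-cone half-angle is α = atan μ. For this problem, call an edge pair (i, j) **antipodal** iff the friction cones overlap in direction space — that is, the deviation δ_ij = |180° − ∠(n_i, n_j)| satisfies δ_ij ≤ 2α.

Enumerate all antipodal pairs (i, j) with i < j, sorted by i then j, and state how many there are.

α = atan 0.8 = 38.66°;  2α = 77.32°
n_0 = (-0.2238, -0.9746)
n_1 = (+0.5656, -0.8247)
n_2 = (+0.9916, +0.1296)
n_3 = (-0.4436, +0.8962)
n_4 = (-0.8963, -0.4434)
  (0,1): δ = 132.62°  ·
  (0,2): δ = 69.62°  ✓
  (0,3): δ = 39.27°  ✓
  (0,4): δ = 129.25°  ·
  (1,2): δ = 117.00°  ·
  (1,3): δ = 8.11°  ✓
  (1,4): δ = 81.87°  ·
  (2,3): δ = 71.11°  ✓
  (2,4): δ = 18.87°  ✓
  (3,4): δ = 90.02°  ·
antipodal pairs: 5

count = 5; pairs: (0,2), (0,3), (1,3), (2,3), (2,4)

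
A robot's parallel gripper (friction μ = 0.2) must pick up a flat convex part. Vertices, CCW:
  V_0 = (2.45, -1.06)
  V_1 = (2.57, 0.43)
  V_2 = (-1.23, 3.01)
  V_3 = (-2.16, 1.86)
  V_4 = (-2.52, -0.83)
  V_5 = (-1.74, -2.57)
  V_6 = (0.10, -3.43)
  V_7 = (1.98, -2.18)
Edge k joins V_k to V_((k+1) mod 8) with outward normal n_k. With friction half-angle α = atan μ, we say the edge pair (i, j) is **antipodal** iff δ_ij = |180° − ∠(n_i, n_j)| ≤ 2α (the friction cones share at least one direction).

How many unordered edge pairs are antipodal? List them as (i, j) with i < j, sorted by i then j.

α = atan 0.2 = 11.31°;  2α = 22.62°
n_0 = (+0.9968, -0.0803)
n_1 = (+0.5617, +0.8273)
n_2 = (-0.7776, +0.6288)
n_3 = (-0.9912, +0.1326)
n_4 = (-0.9125, -0.4091)
n_5 = (-0.4234, -0.9059)
n_6 = (+0.5537, -0.8327)
n_7 = (+0.9221, -0.3870)
  (0,1): δ = 119.57°  ·
  (0,2): δ = 34.36°  ·
  (0,3): δ = 3.02°  ✓
  (0,4): δ = 28.75°  ·
  (0,5): δ = 69.55°  ·
  (0,6): δ = 128.22°  ·
  (0,7): δ = 161.84°  ·
  (1,2): δ = 94.79°  ·
  (1,3): δ = 63.45°  ·
  (1,4): δ = 31.68°  ·
  (1,5): δ = 9.12°  ✓
  (1,6): δ = 67.79°  ·
  (1,7): δ = 101.41°  ·
  (2,3): δ = 148.66°  ·
  (2,4): δ = 116.89°  ·
  (2,5): δ = 76.09°  ·
  (2,6): δ = 17.42°  ✓
  (2,7): δ = 16.20°  ✓
  (3,4): δ = 148.23°  ·
  (3,5): δ = 107.43°  ·
  (3,6): δ = 48.76°  ·
  (3,7): δ = 15.14°  ✓
  (4,5): δ = 139.20°  ·
  (4,6): δ = 80.53°  ·
  (4,7): δ = 46.91°  ·
  (5,6): δ = 121.33°  ·
  (5,7): δ = 87.71°  ·
  (6,7): δ = 146.38°  ·
antipodal pairs: 5

count = 5; pairs: (0,3), (1,5), (2,6), (2,7), (3,7)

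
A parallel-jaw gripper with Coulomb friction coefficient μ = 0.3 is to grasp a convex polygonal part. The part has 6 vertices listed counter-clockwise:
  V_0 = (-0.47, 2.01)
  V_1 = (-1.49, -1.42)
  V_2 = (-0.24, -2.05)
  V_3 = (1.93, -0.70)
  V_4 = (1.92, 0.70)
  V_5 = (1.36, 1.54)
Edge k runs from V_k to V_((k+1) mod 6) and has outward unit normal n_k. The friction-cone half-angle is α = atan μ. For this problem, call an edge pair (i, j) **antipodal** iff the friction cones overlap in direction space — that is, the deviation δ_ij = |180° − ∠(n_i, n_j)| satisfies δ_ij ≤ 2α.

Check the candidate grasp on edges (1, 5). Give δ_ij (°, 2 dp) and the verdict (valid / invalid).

δ = 12.34°, valid

α = atan 0.3 = 16.70°;  2α = 33.40°
edge 1: e_1 = (+1.25, -0.63);  n_1 = (-0.4501, -0.8930)
edge 5: e_5 = (-1.83, +0.47);  n_5 = (+0.2488, +0.9686)
∠(n_1, n_5) = 167.66°
δ = |180° − 167.66°| = 12.34°
12.34° ≤ 2α = 33.40°  →  valid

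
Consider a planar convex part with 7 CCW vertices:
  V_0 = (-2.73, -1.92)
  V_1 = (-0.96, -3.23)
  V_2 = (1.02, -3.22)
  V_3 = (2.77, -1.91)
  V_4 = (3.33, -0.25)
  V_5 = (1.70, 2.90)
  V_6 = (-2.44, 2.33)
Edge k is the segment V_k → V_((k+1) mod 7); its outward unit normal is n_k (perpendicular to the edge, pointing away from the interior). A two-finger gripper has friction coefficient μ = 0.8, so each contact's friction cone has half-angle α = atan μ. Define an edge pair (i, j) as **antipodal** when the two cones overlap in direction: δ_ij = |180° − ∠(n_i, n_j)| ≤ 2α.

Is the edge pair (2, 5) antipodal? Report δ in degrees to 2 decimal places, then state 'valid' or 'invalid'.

α = atan 0.8 = 38.66°;  2α = 77.32°
edge 2: e_2 = (+1.75, +1.31);  n_2 = (+0.5993, -0.8005)
edge 5: e_5 = (-4.14, -0.57);  n_5 = (-0.1364, +0.9907)
∠(n_2, n_5) = 151.02°
δ = |180° − 151.02°| = 28.98°
28.98° ≤ 2α = 77.32°  →  valid

δ = 28.98°, valid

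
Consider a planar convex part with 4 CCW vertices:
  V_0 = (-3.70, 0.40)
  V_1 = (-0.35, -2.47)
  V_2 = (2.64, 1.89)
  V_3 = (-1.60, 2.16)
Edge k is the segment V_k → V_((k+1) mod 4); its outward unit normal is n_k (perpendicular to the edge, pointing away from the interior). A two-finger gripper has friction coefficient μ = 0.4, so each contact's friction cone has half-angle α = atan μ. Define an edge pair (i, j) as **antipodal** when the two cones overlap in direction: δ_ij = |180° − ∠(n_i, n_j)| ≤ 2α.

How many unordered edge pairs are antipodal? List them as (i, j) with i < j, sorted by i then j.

α = atan 0.4 = 21.80°;  2α = 43.60°
n_0 = (-0.6506, -0.7594)
n_1 = (+0.8247, -0.5656)
n_2 = (+0.0636, +0.9980)
n_3 = (-0.6423, +0.7664)
  (0,1): δ = 83.85°  ·
  (0,2): δ = 36.94°  ✓
  (0,3): δ = 80.55°  ·
  (1,2): δ = 59.20°  ·
  (1,3): δ = 15.59°  ✓
  (2,3): δ = 136.39°  ·
antipodal pairs: 2

count = 2; pairs: (0,2), (1,3)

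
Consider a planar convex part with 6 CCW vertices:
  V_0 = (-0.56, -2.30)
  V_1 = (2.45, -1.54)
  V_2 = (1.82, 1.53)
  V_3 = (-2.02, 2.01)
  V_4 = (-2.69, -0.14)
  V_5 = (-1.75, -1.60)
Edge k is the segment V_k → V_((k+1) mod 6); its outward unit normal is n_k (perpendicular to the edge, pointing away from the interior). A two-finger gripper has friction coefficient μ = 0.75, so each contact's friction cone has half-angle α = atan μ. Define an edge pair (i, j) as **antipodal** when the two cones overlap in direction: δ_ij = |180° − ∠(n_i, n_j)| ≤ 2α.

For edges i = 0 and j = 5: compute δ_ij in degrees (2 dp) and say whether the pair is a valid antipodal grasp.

δ = 135.36°, invalid

α = atan 0.75 = 36.87°;  2α = 73.74°
edge 0: e_0 = (+3.01, +0.76);  n_0 = (+0.2448, -0.9696)
edge 5: e_5 = (+1.19, -0.70);  n_5 = (-0.5070, -0.8619)
∠(n_0, n_5) = 44.64°
δ = |180° − 44.64°| = 135.36°
135.36° > 2α = 73.74°  →  invalid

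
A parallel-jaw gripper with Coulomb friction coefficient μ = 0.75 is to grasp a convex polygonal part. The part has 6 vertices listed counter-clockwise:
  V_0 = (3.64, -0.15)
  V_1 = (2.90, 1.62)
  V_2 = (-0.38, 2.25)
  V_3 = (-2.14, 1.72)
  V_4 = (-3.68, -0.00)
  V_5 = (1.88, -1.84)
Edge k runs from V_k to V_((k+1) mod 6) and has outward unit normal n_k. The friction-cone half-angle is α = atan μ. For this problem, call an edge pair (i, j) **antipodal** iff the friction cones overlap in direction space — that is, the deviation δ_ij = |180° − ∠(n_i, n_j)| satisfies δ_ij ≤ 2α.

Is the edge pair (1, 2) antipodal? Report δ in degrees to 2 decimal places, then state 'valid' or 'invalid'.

α = atan 0.75 = 36.87°;  2α = 73.74°
edge 1: e_1 = (-3.28, +0.63);  n_1 = (+0.1886, +0.9820)
edge 2: e_2 = (-1.76, -0.53);  n_2 = (-0.2883, +0.9575)
∠(n_1, n_2) = 27.63°
δ = |180° − 27.63°| = 152.37°
152.37° > 2α = 73.74°  →  invalid

δ = 152.37°, invalid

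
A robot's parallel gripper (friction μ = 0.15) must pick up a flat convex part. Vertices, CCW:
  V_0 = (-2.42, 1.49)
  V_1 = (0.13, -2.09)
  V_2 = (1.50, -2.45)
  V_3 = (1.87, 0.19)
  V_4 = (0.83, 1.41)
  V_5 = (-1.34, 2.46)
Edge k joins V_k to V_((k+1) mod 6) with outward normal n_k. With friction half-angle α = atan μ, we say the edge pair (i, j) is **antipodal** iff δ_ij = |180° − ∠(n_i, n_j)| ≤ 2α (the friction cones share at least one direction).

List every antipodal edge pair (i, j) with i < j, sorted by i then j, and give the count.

count = 2; pairs: (0,3), (1,4)

α = atan 0.15 = 8.53°;  2α = 17.06°
n_0 = (-0.8145, -0.5802)
n_1 = (-0.2541, -0.9672)
n_2 = (+0.9903, -0.1388)
n_3 = (+0.7610, +0.6487)
n_4 = (+0.4356, +0.9002)
n_5 = (-0.6682, +0.7440)
  (0,1): δ = 140.18°  ·
  (0,2): δ = 43.44°  ·
  (0,3): δ = 4.98°  ✓
  (0,4): δ = 28.72°  ·
  (0,5): δ = 96.47°  ·
  (1,2): δ = 83.26°  ·
  (1,3): δ = 34.83°  ·
  (1,4): δ = 11.10°  ✓
  (1,5): δ = 56.65°  ·
  (2,3): δ = 131.58°  ·
  (2,4): δ = 107.84°  ·
  (2,5): δ = 40.09°  ·
  (3,4): δ = 156.27°  ·
  (3,5): δ = 88.52°  ·
  (4,5): δ = 112.25°  ·
antipodal pairs: 2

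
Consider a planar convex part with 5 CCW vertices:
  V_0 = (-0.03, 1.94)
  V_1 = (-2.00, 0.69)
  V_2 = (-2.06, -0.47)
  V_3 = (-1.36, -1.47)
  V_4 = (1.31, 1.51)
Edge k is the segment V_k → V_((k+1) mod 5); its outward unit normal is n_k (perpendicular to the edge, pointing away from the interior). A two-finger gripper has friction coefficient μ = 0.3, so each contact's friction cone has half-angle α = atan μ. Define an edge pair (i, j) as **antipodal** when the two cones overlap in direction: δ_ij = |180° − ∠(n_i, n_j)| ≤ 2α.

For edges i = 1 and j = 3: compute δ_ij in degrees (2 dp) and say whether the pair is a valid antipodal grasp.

δ = 38.90°, invalid

α = atan 0.3 = 16.70°;  2α = 33.40°
edge 1: e_1 = (-0.06, -1.16);  n_1 = (-0.9987, +0.0517)
edge 3: e_3 = (+2.67, +2.98);  n_3 = (+0.7448, -0.6673)
∠(n_1, n_3) = 141.10°
δ = |180° − 141.10°| = 38.90°
38.90° > 2α = 33.40°  →  invalid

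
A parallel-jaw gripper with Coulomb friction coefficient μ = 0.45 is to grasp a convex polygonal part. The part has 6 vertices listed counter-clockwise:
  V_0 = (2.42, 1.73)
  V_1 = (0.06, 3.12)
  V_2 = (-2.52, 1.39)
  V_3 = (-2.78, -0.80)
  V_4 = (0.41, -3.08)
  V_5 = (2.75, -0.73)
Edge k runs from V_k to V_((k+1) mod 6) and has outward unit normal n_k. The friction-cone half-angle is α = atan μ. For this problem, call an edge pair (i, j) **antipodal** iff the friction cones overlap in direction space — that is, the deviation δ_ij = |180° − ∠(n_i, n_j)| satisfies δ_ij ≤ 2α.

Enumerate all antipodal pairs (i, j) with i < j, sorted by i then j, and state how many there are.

α = atan 0.45 = 24.23°;  2α = 48.46°
n_0 = (+0.5075, +0.8617)
n_1 = (-0.5569, +0.8306)
n_2 = (-0.9930, +0.1179)
n_3 = (-0.5815, -0.8136)
n_4 = (+0.7086, -0.7056)
n_5 = (+0.9911, +0.1330)
  (0,1): δ = 115.66°  ·
  (0,2): δ = 66.27°  ·
  (0,3): δ = 5.06°  ✓
  (0,4): δ = 75.62°  ·
  (0,5): δ = 128.14°  ·
  (1,2): δ = 130.61°  ·
  (1,3): δ = 69.40°  ·
  (1,4): δ = 11.28°  ✓
  (1,5): δ = 63.80°  ·
  (2,3): δ = 118.78°  ·
  (2,4): δ = 38.11°  ✓
  (2,5): δ = 14.41°  ✓
  (3,4): δ = 99.32°  ·
  (3,5): δ = 46.80°  ✓
  (4,5): δ = 127.48°  ·
antipodal pairs: 5

count = 5; pairs: (0,3), (1,4), (2,4), (2,5), (3,5)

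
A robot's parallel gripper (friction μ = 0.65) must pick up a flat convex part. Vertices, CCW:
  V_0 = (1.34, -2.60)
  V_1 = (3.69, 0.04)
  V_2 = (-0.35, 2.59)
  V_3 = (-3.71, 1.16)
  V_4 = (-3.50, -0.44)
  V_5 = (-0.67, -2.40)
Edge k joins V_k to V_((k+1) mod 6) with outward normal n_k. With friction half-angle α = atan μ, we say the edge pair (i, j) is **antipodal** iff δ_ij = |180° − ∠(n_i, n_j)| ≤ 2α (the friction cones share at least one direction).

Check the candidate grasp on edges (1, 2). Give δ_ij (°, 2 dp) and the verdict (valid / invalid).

α = atan 0.65 = 33.02°;  2α = 66.05°
edge 1: e_1 = (-4.04, +2.55);  n_1 = (+0.5338, +0.8456)
edge 2: e_2 = (-3.36, -1.43);  n_2 = (-0.3916, +0.9201)
∠(n_1, n_2) = 55.31°
δ = |180° − 55.31°| = 124.69°
124.69° > 2α = 66.05°  →  invalid

δ = 124.69°, invalid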